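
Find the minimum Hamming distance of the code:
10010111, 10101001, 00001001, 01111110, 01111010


Comparing all pairs, minimum distance: 1
Can detect 0 errors, correct 0 errors

1


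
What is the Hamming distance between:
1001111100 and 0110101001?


XOR: 1111010101
Count of 1s: 7

7


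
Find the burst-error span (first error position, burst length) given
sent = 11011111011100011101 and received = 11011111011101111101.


XOR: 00000000000001100000

Burst at position 13, length 2


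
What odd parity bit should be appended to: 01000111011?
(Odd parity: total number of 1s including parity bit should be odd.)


Number of 1s in data: 6
Parity bit: 1

1


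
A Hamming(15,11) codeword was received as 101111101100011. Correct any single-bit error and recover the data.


Syndrome = 0: no error detected

Data: 11111100011 (no errors)


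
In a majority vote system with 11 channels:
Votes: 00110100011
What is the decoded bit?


Ones: 5 out of 11
Threshold: 6

0 (5/11 voted 1)


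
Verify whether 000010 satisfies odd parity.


Number of 1s: 1

Yes, parity is correct (1 ones)


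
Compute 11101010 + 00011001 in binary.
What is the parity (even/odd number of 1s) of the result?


11101010 = 234
00011001 = 25
Sum = 259 = 100000011
1s count = 3

odd parity (3 ones in 100000011)


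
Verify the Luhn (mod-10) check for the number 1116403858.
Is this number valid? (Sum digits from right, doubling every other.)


Luhn sum = 42
42 mod 10 = 2

Invalid (Luhn sum mod 10 = 2)


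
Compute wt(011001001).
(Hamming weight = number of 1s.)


Counting 1s in 011001001

4


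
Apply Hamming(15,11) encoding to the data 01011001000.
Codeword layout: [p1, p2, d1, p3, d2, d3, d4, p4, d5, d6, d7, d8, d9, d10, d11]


Parity bits: p1=1, p2=1, p3=1, p4=0

110110101001000


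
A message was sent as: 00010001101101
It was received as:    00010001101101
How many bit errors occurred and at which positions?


XOR: 00000000000000

0 errors (received matches sent)


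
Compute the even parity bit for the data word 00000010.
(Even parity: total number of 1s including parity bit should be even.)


Number of 1s in data: 1
Parity bit: 1

1


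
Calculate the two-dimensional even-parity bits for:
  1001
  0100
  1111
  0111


Row parities: 0101
Column parities: 0101

Row P: 0101, Col P: 0101, Corner: 0


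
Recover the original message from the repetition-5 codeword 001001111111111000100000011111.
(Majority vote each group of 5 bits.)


Groups: 00100, 11111, 11111, 00010, 00000, 11111
Majority votes: 011001

011001


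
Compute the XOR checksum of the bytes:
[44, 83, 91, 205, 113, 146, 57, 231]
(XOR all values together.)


XOR chain: 44 ^ 83 ^ 91 ^ 205 ^ 113 ^ 146 ^ 57 ^ 231 = 212

212


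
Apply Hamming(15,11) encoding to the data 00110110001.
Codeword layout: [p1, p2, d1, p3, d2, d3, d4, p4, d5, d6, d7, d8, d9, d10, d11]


Parity bits: p1=1, p2=1, p3=1, p4=1

110101110110001


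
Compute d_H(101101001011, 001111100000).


XOR: 100010101011
Count of 1s: 6

6


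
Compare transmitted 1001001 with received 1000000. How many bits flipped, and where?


XOR: 0001001

2 error(s) at position(s): 3, 6


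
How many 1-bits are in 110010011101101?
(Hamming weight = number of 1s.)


Counting 1s in 110010011101101

9


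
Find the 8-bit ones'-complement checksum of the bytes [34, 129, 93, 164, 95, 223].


Sum = 738 mod 256 = 226
Complement = 29

29


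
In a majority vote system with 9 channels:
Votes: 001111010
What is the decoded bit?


Ones: 5 out of 9
Threshold: 5

1 (5/9 voted 1)


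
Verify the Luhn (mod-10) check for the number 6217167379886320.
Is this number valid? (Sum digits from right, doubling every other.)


Luhn sum = 69
69 mod 10 = 9

Invalid (Luhn sum mod 10 = 9)


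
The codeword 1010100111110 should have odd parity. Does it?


Number of 1s: 8

No, parity error (8 ones)


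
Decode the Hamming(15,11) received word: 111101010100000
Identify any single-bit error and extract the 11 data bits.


Syndrome = 0: no error detected

Data: 10100100000 (no errors)


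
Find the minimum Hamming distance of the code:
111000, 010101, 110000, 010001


Comparing all pairs, minimum distance: 1
Can detect 0 errors, correct 0 errors

1


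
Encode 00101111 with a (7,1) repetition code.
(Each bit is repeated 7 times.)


Each bit -> 7 copies

00000000000000111111100000001111111111111111111111111111


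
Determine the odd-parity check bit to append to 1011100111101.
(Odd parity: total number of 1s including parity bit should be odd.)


Number of 1s in data: 9
Parity bit: 0

0


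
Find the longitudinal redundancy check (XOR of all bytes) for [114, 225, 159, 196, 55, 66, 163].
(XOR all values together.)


XOR chain: 114 ^ 225 ^ 159 ^ 196 ^ 55 ^ 66 ^ 163 = 30

30


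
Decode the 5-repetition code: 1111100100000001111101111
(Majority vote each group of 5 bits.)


Groups: 11111, 00100, 00000, 11111, 01111
Majority votes: 10011

10011


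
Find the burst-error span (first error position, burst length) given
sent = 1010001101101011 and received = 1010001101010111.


XOR: 0000000000111100

Burst at position 10, length 4


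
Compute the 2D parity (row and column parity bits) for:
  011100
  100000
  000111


Row parities: 111
Column parities: 111011

Row P: 111, Col P: 111011, Corner: 1


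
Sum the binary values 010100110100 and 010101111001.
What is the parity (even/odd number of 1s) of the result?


010100110100 = 1332
010101111001 = 1401
Sum = 2733 = 101010101101
1s count = 7

odd parity (7 ones in 101010101101)


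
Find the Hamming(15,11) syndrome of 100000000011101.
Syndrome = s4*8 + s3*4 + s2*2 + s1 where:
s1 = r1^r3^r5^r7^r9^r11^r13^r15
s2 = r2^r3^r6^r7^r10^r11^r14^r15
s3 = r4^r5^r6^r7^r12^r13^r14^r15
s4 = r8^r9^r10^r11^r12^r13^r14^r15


s1=0, s2=0, s3=1, s4=0

Syndrome = 4 (error at position 4)


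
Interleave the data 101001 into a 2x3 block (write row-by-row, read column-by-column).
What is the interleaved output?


Matrix:
  101
  001
Read columns: 100011

100011


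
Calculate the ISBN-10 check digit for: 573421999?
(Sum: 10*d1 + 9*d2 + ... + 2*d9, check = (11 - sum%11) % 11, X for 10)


Weighted sum: 263
263 mod 11 = 10

Check digit: 1


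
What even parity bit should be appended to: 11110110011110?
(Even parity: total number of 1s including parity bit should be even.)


Number of 1s in data: 10
Parity bit: 0

0


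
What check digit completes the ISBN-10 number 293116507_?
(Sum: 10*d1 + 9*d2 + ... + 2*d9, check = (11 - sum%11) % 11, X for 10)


Weighted sum: 202
202 mod 11 = 4

Check digit: 7


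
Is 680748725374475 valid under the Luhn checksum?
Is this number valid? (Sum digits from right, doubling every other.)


Luhn sum = 80
80 mod 10 = 0

Valid (Luhn sum mod 10 = 0)


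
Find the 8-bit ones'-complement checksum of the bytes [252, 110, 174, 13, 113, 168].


Sum = 830 mod 256 = 62
Complement = 193

193


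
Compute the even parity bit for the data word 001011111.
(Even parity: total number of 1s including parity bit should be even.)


Number of 1s in data: 6
Parity bit: 0

0


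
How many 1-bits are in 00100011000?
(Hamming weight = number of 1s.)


Counting 1s in 00100011000

3


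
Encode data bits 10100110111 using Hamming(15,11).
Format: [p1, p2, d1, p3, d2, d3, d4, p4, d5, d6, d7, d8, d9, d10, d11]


Parity bits: p1=0, p2=0, p3=0, p4=1

001001010110111


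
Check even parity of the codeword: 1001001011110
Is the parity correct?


Number of 1s: 7

No, parity error (7 ones)


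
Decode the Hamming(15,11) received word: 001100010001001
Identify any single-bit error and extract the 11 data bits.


Syndrome = 12: error at position 12

Data: 10000000001 (corrected bit 12)


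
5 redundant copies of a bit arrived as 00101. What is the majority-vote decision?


Ones: 2 out of 5
Threshold: 3

0 (2/5 voted 1)


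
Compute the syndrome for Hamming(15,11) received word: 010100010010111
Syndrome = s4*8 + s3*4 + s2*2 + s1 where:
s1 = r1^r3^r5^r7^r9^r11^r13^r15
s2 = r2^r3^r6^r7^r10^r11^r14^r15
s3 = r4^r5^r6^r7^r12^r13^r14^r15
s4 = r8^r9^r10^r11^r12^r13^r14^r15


s1=1, s2=0, s3=0, s4=1

Syndrome = 9 (error at position 9)


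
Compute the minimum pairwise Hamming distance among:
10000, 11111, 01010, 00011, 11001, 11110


Comparing all pairs, minimum distance: 1
Can detect 0 errors, correct 0 errors

1


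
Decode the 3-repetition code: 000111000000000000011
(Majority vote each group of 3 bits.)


Groups: 000, 111, 000, 000, 000, 000, 011
Majority votes: 0100001

0100001


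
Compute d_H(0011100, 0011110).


XOR: 0000010
Count of 1s: 1

1


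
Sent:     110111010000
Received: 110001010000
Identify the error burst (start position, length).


XOR: 000110000000

Burst at position 3, length 2


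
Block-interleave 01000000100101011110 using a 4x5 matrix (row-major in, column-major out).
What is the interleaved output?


Matrix:
  01000
  00010
  01010
  11110
Read columns: 00011011000101110000

00011011000101110000


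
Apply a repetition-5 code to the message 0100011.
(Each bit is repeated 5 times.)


Each bit -> 5 copies

00000111110000000000000001111111111


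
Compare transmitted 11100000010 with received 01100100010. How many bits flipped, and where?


XOR: 10000100000

2 error(s) at position(s): 0, 5


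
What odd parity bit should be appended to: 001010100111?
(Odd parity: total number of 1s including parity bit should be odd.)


Number of 1s in data: 6
Parity bit: 1

1


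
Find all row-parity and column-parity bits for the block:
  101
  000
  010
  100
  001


Row parities: 00111
Column parities: 010

Row P: 00111, Col P: 010, Corner: 1


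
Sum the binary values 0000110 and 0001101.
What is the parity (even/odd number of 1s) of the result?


0000110 = 6
0001101 = 13
Sum = 19 = 10011
1s count = 3

odd parity (3 ones in 10011)


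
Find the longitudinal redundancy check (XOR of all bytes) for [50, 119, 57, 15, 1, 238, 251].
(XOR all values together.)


XOR chain: 50 ^ 119 ^ 57 ^ 15 ^ 1 ^ 238 ^ 251 = 103

103


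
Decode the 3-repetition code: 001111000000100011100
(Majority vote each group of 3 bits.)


Groups: 001, 111, 000, 000, 100, 011, 100
Majority votes: 0100010

0100010


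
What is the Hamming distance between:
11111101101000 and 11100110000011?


XOR: 00011011101011
Count of 1s: 8

8


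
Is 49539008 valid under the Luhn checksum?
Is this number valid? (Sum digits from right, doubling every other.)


Luhn sum = 38
38 mod 10 = 8

Invalid (Luhn sum mod 10 = 8)


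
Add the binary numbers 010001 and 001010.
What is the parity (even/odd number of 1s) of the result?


010001 = 17
001010 = 10
Sum = 27 = 11011
1s count = 4

even parity (4 ones in 11011)


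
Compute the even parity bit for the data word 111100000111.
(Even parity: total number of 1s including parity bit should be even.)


Number of 1s in data: 7
Parity bit: 1

1


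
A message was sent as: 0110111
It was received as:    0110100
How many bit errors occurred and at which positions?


XOR: 0000011

2 error(s) at position(s): 5, 6


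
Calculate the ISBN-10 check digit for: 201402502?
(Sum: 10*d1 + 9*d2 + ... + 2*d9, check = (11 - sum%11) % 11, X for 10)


Weighted sum: 90
90 mod 11 = 2

Check digit: 9


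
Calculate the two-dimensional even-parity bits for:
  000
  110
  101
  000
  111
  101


Row parities: 000010
Column parities: 001

Row P: 000010, Col P: 001, Corner: 1


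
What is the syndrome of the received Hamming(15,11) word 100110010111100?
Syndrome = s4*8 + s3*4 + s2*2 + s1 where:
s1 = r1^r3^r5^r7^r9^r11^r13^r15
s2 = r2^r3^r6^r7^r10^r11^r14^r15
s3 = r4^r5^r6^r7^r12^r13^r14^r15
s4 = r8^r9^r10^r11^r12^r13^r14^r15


s1=0, s2=0, s3=0, s4=1

Syndrome = 8 (error at position 8)


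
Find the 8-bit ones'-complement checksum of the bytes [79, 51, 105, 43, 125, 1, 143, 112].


Sum = 659 mod 256 = 147
Complement = 108

108


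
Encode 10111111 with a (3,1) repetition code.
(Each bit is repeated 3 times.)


Each bit -> 3 copies

111000111111111111111111


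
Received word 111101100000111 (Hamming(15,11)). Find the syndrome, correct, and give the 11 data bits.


Syndrome = 9: error at position 9

Data: 10111000111 (corrected bit 9)


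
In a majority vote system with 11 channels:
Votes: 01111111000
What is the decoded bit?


Ones: 7 out of 11
Threshold: 6

1 (7/11 voted 1)


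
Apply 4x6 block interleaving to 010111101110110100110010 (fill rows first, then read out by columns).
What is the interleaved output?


Matrix:
  010111
  101110
  110100
  110010
Read columns: 011110110100111011011000

011110110100111011011000


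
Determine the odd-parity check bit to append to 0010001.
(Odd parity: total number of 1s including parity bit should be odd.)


Number of 1s in data: 2
Parity bit: 1

1


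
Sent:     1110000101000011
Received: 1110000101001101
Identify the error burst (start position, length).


XOR: 0000000000001110

Burst at position 12, length 3


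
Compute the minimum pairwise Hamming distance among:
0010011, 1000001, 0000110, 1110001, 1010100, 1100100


Comparing all pairs, minimum distance: 2
Can detect 1 errors, correct 0 errors

2


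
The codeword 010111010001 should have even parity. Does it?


Number of 1s: 6

Yes, parity is correct (6 ones)


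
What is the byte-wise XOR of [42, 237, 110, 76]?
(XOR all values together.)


XOR chain: 42 ^ 237 ^ 110 ^ 76 = 229

229


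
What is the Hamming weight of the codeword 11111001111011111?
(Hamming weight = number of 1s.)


Counting 1s in 11111001111011111

14


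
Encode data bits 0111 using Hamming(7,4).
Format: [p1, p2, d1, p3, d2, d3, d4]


Parity bits: p1=0, p2=0, p3=1

0001111


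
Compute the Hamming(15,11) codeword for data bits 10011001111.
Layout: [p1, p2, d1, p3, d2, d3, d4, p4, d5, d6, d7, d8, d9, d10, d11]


Parity bits: p1=1, p2=0, p3=1, p4=1

101100111001111


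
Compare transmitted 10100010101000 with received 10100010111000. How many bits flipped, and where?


XOR: 00000000010000

1 error(s) at position(s): 9


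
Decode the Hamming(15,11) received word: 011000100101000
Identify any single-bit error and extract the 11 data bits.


Syndrome = 0: no error detected

Data: 10010101000 (no errors)


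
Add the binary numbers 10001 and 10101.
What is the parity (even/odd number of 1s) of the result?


10001 = 17
10101 = 21
Sum = 38 = 100110
1s count = 3

odd parity (3 ones in 100110)


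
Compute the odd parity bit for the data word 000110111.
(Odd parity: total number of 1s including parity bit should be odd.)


Number of 1s in data: 5
Parity bit: 0

0


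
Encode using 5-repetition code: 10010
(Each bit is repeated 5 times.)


Each bit -> 5 copies

1111100000000001111100000


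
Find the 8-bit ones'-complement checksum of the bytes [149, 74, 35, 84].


Sum = 342 mod 256 = 86
Complement = 169

169


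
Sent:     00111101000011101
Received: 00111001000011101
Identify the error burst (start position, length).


XOR: 00000100000000000

Burst at position 5, length 1


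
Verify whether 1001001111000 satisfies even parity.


Number of 1s: 6

Yes, parity is correct (6 ones)


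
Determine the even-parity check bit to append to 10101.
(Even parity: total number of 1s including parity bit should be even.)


Number of 1s in data: 3
Parity bit: 1

1


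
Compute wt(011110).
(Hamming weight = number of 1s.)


Counting 1s in 011110

4


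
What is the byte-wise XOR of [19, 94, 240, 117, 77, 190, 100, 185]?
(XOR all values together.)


XOR chain: 19 ^ 94 ^ 240 ^ 117 ^ 77 ^ 190 ^ 100 ^ 185 = 230

230


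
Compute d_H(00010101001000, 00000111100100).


XOR: 00010010101100
Count of 1s: 5

5


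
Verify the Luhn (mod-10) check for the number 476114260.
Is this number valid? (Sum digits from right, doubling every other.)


Luhn sum = 31
31 mod 10 = 1

Invalid (Luhn sum mod 10 = 1)


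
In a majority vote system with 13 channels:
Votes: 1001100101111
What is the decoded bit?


Ones: 8 out of 13
Threshold: 7

1 (8/13 voted 1)


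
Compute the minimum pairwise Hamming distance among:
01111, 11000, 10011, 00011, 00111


Comparing all pairs, minimum distance: 1
Can detect 0 errors, correct 0 errors

1


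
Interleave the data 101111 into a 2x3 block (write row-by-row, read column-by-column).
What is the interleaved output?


Matrix:
  101
  111
Read columns: 110111

110111


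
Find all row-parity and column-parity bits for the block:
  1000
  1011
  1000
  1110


Row parities: 1111
Column parities: 0101

Row P: 1111, Col P: 0101, Corner: 0


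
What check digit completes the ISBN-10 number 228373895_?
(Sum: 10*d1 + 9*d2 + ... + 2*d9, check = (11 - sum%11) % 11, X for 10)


Weighted sum: 249
249 mod 11 = 7

Check digit: 4


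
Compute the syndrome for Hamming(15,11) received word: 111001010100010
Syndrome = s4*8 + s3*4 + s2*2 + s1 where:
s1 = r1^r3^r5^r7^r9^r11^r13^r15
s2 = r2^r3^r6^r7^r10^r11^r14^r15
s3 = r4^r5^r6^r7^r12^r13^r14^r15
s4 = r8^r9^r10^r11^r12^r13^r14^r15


s1=0, s2=1, s3=0, s4=1

Syndrome = 10 (error at position 10)


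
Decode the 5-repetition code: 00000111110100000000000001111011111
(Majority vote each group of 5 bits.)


Groups: 00000, 11111, 01000, 00000, 00000, 11110, 11111
Majority votes: 0100011

0100011


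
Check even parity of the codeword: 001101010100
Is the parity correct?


Number of 1s: 5

No, parity error (5 ones)


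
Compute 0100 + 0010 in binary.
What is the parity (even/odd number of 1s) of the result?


0100 = 4
0010 = 2
Sum = 6 = 110
1s count = 2

even parity (2 ones in 110)


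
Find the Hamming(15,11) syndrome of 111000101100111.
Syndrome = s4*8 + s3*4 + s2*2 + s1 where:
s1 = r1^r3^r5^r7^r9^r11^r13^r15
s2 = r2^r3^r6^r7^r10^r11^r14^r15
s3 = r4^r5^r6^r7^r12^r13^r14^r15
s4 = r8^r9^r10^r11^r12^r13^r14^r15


s1=0, s2=0, s3=0, s4=1

Syndrome = 8 (error at position 8)


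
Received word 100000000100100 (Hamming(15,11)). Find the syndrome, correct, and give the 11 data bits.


Syndrome = 6: error at position 6

Data: 00100100100 (corrected bit 6)


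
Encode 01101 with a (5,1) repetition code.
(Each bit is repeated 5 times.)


Each bit -> 5 copies

0000011111111110000011111


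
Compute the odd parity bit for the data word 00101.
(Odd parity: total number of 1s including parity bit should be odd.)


Number of 1s in data: 2
Parity bit: 1

1


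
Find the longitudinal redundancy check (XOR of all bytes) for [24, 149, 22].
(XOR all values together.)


XOR chain: 24 ^ 149 ^ 22 = 155

155


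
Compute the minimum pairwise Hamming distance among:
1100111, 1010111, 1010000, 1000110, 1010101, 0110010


Comparing all pairs, minimum distance: 1
Can detect 0 errors, correct 0 errors

1


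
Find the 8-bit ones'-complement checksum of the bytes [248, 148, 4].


Sum = 400 mod 256 = 144
Complement = 111

111


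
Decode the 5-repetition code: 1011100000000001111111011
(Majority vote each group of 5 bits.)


Groups: 10111, 00000, 00000, 11111, 11011
Majority votes: 10011

10011


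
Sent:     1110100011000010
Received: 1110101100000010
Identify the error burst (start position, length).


XOR: 0000001111000000

Burst at position 6, length 4


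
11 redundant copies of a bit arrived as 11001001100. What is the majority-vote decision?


Ones: 5 out of 11
Threshold: 6

0 (5/11 voted 1)


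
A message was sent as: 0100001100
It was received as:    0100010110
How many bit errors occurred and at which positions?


XOR: 0000011010

3 error(s) at position(s): 5, 6, 8


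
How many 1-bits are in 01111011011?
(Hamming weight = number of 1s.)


Counting 1s in 01111011011

8


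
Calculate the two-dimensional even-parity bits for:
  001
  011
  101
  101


Row parities: 1000
Column parities: 010

Row P: 1000, Col P: 010, Corner: 1


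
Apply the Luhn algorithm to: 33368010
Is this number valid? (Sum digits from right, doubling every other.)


Luhn sum = 30
30 mod 10 = 0

Valid (Luhn sum mod 10 = 0)


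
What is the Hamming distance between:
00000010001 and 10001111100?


XOR: 10001101101
Count of 1s: 6

6


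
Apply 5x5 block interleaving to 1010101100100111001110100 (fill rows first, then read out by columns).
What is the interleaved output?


Matrix:
  10101
  01100
  10011
  10011
  10100
Read columns: 1011101000110010011010110

1011101000110010011010110


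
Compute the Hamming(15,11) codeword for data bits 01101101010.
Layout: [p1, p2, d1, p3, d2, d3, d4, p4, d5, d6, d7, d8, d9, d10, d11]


Parity bits: p1=0, p2=1, p3=0, p4=0

010011001101010


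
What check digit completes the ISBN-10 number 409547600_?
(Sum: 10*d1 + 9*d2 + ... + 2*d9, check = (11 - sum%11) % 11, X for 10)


Weighted sum: 230
230 mod 11 = 10

Check digit: 1


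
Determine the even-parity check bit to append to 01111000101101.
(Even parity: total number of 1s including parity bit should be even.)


Number of 1s in data: 8
Parity bit: 0

0


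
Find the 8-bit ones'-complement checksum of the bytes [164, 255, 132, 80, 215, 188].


Sum = 1034 mod 256 = 10
Complement = 245

245


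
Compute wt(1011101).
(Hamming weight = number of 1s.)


Counting 1s in 1011101

5


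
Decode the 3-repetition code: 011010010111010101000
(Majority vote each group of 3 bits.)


Groups: 011, 010, 010, 111, 010, 101, 000
Majority votes: 1001010

1001010


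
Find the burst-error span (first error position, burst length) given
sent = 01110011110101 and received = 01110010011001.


XOR: 00000001101100

Burst at position 7, length 5


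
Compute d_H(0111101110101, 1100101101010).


XOR: 1011000011111
Count of 1s: 8

8


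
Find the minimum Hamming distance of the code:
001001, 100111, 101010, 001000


Comparing all pairs, minimum distance: 1
Can detect 0 errors, correct 0 errors

1


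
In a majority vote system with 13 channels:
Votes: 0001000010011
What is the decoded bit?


Ones: 4 out of 13
Threshold: 7

0 (4/13 voted 1)


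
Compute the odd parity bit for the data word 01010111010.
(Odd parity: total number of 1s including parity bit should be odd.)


Number of 1s in data: 6
Parity bit: 1

1


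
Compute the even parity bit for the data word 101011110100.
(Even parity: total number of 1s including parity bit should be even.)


Number of 1s in data: 7
Parity bit: 1

1


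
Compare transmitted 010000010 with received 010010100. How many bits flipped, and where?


XOR: 000010110

3 error(s) at position(s): 4, 6, 7


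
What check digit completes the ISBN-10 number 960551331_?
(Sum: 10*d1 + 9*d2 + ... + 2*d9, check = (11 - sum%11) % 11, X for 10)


Weighted sum: 237
237 mod 11 = 6

Check digit: 5


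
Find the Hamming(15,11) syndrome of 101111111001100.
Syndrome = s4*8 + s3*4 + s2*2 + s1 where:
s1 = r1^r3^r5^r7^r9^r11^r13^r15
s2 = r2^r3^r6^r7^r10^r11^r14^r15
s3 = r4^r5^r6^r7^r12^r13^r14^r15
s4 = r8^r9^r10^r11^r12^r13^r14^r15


s1=0, s2=1, s3=0, s4=0

Syndrome = 2 (error at position 2)


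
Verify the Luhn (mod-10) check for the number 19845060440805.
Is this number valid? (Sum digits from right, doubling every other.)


Luhn sum = 51
51 mod 10 = 1

Invalid (Luhn sum mod 10 = 1)


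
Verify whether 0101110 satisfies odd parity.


Number of 1s: 4

No, parity error (4 ones)


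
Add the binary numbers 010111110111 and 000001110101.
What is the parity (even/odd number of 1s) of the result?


010111110111 = 1527
000001110101 = 117
Sum = 1644 = 11001101100
1s count = 6

even parity (6 ones in 11001101100)


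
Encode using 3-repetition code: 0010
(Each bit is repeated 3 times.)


Each bit -> 3 copies

000000111000


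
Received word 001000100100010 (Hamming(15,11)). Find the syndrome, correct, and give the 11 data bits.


Syndrome = 0: no error detected

Data: 10010100010 (no errors)


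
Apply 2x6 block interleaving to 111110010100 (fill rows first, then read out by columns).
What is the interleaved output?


Matrix:
  111110
  010100
Read columns: 101110111000

101110111000


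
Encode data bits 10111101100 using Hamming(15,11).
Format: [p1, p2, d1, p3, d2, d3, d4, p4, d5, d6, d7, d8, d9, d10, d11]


Parity bits: p1=0, p2=0, p3=0, p4=0

001001101101100


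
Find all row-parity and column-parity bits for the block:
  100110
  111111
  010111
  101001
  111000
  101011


Row parities: 100110
Column parities: 110100

Row P: 100110, Col P: 110100, Corner: 1


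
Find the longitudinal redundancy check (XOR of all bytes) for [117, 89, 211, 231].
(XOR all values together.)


XOR chain: 117 ^ 89 ^ 211 ^ 231 = 24

24


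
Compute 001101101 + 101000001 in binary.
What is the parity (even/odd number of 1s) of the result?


001101101 = 109
101000001 = 321
Sum = 430 = 110101110
1s count = 6

even parity (6 ones in 110101110)


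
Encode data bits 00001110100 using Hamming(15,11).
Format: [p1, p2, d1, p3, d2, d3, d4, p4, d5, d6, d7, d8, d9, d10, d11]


Parity bits: p1=1, p2=0, p3=1, p4=0

100100001110100


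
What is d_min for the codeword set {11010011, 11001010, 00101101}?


Comparing all pairs, minimum distance: 3
Can detect 2 errors, correct 1 errors

3


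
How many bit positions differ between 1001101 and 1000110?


XOR: 0001011
Count of 1s: 3

3


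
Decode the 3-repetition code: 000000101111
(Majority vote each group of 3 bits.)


Groups: 000, 000, 101, 111
Majority votes: 0011

0011


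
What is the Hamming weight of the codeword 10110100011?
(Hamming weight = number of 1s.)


Counting 1s in 10110100011

6


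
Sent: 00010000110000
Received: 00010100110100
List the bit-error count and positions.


XOR: 00000100000100

2 error(s) at position(s): 5, 11


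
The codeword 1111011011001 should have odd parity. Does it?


Number of 1s: 9

Yes, parity is correct (9 ones)


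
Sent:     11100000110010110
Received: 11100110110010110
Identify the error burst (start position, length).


XOR: 00000110000000000

Burst at position 5, length 2


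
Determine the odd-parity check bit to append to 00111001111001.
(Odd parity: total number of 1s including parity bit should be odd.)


Number of 1s in data: 8
Parity bit: 1

1


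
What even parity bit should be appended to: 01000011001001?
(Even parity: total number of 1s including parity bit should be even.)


Number of 1s in data: 5
Parity bit: 1

1


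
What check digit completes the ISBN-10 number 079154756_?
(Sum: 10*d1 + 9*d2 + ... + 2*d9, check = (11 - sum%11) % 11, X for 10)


Weighted sum: 247
247 mod 11 = 5

Check digit: 6


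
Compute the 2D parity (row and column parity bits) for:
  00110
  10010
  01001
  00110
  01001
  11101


Row parities: 000000
Column parities: 01111

Row P: 000000, Col P: 01111, Corner: 0


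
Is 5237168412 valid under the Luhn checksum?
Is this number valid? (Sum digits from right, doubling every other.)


Luhn sum = 39
39 mod 10 = 9

Invalid (Luhn sum mod 10 = 9)


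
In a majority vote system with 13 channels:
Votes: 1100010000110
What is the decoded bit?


Ones: 5 out of 13
Threshold: 7

0 (5/13 voted 1)


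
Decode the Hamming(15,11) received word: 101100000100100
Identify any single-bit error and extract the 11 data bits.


Syndrome = 1: error at position 1

Data: 10000100100 (corrected bit 1)


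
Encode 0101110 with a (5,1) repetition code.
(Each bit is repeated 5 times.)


Each bit -> 5 copies

00000111110000011111111111111100000


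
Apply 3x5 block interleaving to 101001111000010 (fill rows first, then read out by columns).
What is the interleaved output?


Matrix:
  10100
  11110
  00010
Read columns: 110010110011000

110010110011000


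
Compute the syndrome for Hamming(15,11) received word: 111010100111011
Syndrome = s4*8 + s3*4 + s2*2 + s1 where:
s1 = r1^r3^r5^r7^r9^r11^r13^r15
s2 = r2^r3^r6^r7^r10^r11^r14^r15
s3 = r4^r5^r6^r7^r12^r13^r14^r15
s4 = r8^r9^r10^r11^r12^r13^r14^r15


s1=0, s2=1, s3=1, s4=1

Syndrome = 14 (error at position 14)


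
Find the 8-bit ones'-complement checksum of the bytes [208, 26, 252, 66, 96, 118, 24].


Sum = 790 mod 256 = 22
Complement = 233

233


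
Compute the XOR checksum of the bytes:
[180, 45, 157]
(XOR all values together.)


XOR chain: 180 ^ 45 ^ 157 = 4

4


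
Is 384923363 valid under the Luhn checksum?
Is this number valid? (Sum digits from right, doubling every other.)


Luhn sum = 40
40 mod 10 = 0

Valid (Luhn sum mod 10 = 0)


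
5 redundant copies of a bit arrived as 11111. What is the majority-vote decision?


Ones: 5 out of 5
Threshold: 3

1 (5/5 voted 1)


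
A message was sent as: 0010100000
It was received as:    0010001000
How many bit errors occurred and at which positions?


XOR: 0000101000

2 error(s) at position(s): 4, 6


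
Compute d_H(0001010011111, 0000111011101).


XOR: 0001101000010
Count of 1s: 4

4


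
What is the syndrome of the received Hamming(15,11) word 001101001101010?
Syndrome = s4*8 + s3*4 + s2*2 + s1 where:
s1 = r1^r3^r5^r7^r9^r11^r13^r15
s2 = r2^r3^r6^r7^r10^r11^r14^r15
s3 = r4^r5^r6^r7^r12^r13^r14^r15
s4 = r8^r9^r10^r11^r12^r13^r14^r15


s1=0, s2=0, s3=0, s4=0

Syndrome = 0 (no error)


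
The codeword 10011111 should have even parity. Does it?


Number of 1s: 6

Yes, parity is correct (6 ones)


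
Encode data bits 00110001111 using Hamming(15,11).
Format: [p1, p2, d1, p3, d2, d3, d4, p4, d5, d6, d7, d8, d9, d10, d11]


Parity bits: p1=1, p2=0, p3=0, p4=0

100001100001111


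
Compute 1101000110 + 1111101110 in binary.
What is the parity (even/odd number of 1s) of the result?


1101000110 = 838
1111101110 = 1006
Sum = 1844 = 11100110100
1s count = 6

even parity (6 ones in 11100110100)


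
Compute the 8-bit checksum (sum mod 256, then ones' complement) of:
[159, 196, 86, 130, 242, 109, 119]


Sum = 1041 mod 256 = 17
Complement = 238

238


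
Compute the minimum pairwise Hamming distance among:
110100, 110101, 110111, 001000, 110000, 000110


Comparing all pairs, minimum distance: 1
Can detect 0 errors, correct 0 errors

1


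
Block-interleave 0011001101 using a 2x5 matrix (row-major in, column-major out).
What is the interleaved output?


Matrix:
  00110
  01101
Read columns: 0001111001

0001111001


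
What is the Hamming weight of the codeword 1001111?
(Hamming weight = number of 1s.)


Counting 1s in 1001111

5


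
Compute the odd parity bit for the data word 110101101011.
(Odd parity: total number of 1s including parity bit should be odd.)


Number of 1s in data: 8
Parity bit: 1

1


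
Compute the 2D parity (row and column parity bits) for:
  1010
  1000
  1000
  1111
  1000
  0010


Row parities: 011011
Column parities: 1111

Row P: 011011, Col P: 1111, Corner: 0


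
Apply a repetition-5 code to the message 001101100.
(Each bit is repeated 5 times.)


Each bit -> 5 copies

000000000011111111110000011111111110000000000


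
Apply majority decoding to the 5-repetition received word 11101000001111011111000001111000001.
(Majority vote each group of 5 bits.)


Groups: 11101, 00000, 11110, 11111, 00000, 11110, 00001
Majority votes: 1011010

1011010


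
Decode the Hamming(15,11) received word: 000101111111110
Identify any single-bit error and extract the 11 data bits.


Syndrome = 10: error at position 10

Data: 00111011110 (corrected bit 10)


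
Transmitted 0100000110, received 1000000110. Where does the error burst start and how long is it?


XOR: 1100000000

Burst at position 0, length 2


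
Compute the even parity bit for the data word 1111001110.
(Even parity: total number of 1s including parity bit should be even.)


Number of 1s in data: 7
Parity bit: 1

1


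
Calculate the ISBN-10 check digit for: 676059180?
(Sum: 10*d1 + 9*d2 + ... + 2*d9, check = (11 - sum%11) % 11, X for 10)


Weighted sum: 274
274 mod 11 = 10

Check digit: 1


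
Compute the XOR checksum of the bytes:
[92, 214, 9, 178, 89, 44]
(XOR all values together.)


XOR chain: 92 ^ 214 ^ 9 ^ 178 ^ 89 ^ 44 = 68

68


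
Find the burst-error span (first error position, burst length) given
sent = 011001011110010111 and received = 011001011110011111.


XOR: 000000000000001000

Burst at position 14, length 1


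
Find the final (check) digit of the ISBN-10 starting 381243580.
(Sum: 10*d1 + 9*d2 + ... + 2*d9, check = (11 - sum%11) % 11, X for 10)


Weighted sum: 207
207 mod 11 = 9

Check digit: 2


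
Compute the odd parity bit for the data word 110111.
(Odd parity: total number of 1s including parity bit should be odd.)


Number of 1s in data: 5
Parity bit: 0

0


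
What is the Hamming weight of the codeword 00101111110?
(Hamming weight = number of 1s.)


Counting 1s in 00101111110

7


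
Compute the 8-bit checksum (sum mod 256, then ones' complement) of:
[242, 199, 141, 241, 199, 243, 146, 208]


Sum = 1619 mod 256 = 83
Complement = 172

172


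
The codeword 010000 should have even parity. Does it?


Number of 1s: 1

No, parity error (1 ones)


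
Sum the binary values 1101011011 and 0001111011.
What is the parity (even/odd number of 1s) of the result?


1101011011 = 859
0001111011 = 123
Sum = 982 = 1111010110
1s count = 7

odd parity (7 ones in 1111010110)


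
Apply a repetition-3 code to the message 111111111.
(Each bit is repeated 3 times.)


Each bit -> 3 copies

111111111111111111111111111


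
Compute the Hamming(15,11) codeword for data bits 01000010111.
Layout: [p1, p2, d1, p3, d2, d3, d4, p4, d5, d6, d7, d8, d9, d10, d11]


Parity bits: p1=0, p2=1, p3=0, p4=0

010010000010111


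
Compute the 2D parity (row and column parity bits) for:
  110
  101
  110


Row parities: 000
Column parities: 101

Row P: 000, Col P: 101, Corner: 0


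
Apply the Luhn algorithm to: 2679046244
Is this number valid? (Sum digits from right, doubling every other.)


Luhn sum = 45
45 mod 10 = 5

Invalid (Luhn sum mod 10 = 5)


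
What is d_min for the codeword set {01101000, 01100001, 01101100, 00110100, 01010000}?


Comparing all pairs, minimum distance: 1
Can detect 0 errors, correct 0 errors

1


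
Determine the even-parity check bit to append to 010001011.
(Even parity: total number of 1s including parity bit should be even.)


Number of 1s in data: 4
Parity bit: 0

0


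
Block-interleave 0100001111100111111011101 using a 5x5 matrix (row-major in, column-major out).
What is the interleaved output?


Matrix:
  01000
  01111
  10011
  11110
  11101
Read columns: 0011111011010110111001101

0011111011010110111001101


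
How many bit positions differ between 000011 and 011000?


XOR: 011011
Count of 1s: 4

4


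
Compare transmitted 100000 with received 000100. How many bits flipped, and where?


XOR: 100100

2 error(s) at position(s): 0, 3


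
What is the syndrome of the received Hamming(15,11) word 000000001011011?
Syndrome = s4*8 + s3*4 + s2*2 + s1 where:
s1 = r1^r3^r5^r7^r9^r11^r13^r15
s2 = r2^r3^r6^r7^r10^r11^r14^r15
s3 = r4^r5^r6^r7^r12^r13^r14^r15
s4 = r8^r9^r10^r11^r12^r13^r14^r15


s1=1, s2=1, s3=1, s4=1

Syndrome = 15 (error at position 15)


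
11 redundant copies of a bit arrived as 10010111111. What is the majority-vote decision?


Ones: 8 out of 11
Threshold: 6

1 (8/11 voted 1)


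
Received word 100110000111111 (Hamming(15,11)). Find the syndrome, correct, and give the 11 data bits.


Syndrome = 1: error at position 1

Data: 01000111111 (corrected bit 1)


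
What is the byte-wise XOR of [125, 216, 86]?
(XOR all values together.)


XOR chain: 125 ^ 216 ^ 86 = 243

243


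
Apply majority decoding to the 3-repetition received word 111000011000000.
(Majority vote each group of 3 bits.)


Groups: 111, 000, 011, 000, 000
Majority votes: 10100

10100


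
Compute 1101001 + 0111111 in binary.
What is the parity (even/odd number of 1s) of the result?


1101001 = 105
0111111 = 63
Sum = 168 = 10101000
1s count = 3

odd parity (3 ones in 10101000)


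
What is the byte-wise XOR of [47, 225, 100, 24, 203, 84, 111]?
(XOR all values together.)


XOR chain: 47 ^ 225 ^ 100 ^ 24 ^ 203 ^ 84 ^ 111 = 66

66


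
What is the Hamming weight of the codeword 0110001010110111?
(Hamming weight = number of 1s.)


Counting 1s in 0110001010110111

9


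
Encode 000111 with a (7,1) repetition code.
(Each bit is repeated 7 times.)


Each bit -> 7 copies

000000000000000000000111111111111111111111


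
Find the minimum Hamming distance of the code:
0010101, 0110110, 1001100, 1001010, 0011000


Comparing all pairs, minimum distance: 2
Can detect 1 errors, correct 0 errors

2


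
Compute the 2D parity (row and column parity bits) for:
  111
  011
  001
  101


Row parities: 1010
Column parities: 000

Row P: 1010, Col P: 000, Corner: 0


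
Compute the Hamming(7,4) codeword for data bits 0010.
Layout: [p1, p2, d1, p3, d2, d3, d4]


Parity bits: p1=0, p2=1, p3=1

0101010


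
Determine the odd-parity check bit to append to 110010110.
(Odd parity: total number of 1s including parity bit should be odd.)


Number of 1s in data: 5
Parity bit: 0

0


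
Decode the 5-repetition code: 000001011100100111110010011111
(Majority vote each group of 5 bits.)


Groups: 00000, 10111, 00100, 11111, 00100, 11111
Majority votes: 010101

010101


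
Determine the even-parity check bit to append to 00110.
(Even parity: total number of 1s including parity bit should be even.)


Number of 1s in data: 2
Parity bit: 0

0


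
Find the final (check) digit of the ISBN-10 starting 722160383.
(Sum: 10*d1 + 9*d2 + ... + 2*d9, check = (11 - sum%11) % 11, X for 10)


Weighted sum: 189
189 mod 11 = 2

Check digit: 9


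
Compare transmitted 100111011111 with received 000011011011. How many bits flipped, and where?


XOR: 100100000100

3 error(s) at position(s): 0, 3, 9


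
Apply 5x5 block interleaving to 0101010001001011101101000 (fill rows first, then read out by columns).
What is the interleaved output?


Matrix:
  01010
  10001
  00101
  11011
  01000
Read columns: 0101010011001001001001110

0101010011001001001001110


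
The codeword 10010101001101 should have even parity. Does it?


Number of 1s: 7

No, parity error (7 ones)


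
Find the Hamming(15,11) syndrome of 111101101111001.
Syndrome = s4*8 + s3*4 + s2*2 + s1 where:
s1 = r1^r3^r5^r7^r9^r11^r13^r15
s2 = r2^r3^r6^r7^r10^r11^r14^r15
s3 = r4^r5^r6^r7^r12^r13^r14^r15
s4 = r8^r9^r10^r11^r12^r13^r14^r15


s1=0, s2=1, s3=1, s4=1

Syndrome = 14 (error at position 14)


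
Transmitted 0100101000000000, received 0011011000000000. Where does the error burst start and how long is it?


XOR: 0111110000000000

Burst at position 1, length 5


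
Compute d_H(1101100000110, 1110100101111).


XOR: 0011000101001
Count of 1s: 5

5


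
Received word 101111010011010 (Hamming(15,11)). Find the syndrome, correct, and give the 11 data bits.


Syndrome = 4: error at position 4

Data: 11100011010 (corrected bit 4)


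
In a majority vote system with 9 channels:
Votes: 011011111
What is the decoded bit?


Ones: 7 out of 9
Threshold: 5

1 (7/9 voted 1)


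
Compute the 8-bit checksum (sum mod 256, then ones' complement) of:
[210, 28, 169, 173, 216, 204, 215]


Sum = 1215 mod 256 = 191
Complement = 64

64
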